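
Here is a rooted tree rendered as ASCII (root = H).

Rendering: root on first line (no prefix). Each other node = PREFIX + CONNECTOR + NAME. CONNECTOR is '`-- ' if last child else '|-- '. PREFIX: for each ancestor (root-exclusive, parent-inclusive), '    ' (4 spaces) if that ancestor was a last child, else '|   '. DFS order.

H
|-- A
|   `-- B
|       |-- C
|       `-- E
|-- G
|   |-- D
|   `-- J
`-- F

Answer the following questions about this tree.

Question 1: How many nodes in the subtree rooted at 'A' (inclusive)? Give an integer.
Subtree rooted at A contains: A, B, C, E
Count = 4

Answer: 4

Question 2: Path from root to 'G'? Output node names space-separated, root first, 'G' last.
Walk down from root: H -> G

Answer: H G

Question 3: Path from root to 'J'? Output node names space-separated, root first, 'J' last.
Walk down from root: H -> G -> J

Answer: H G J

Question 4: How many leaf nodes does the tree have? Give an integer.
Answer: 5

Derivation:
Leaves (nodes with no children): C, D, E, F, J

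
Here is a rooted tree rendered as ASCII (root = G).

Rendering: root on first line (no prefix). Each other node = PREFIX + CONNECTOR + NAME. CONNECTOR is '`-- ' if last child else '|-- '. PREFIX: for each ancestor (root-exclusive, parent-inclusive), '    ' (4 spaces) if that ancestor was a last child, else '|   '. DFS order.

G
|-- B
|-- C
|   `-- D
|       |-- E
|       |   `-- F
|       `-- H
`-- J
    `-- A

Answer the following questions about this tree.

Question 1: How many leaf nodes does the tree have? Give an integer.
Leaves (nodes with no children): A, B, F, H

Answer: 4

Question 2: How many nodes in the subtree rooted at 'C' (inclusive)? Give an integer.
Subtree rooted at C contains: C, D, E, F, H
Count = 5

Answer: 5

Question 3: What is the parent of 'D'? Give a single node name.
Scan adjacency: D appears as child of C

Answer: C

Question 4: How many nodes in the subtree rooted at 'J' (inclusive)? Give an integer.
Answer: 2

Derivation:
Subtree rooted at J contains: A, J
Count = 2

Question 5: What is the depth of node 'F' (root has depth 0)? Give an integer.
Answer: 4

Derivation:
Path from root to F: G -> C -> D -> E -> F
Depth = number of edges = 4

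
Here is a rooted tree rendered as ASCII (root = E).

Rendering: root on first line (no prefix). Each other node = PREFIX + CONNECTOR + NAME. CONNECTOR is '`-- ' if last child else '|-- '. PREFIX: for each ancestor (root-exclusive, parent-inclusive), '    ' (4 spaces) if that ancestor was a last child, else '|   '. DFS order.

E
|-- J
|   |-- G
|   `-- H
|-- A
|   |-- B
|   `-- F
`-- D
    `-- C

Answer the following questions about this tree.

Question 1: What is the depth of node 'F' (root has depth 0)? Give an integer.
Answer: 2

Derivation:
Path from root to F: E -> A -> F
Depth = number of edges = 2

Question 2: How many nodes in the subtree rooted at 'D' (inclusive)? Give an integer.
Subtree rooted at D contains: C, D
Count = 2

Answer: 2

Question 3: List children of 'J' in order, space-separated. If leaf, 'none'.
Node J's children (from adjacency): G, H

Answer: G H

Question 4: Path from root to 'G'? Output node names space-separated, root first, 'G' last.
Answer: E J G

Derivation:
Walk down from root: E -> J -> G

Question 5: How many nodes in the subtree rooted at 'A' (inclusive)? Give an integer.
Answer: 3

Derivation:
Subtree rooted at A contains: A, B, F
Count = 3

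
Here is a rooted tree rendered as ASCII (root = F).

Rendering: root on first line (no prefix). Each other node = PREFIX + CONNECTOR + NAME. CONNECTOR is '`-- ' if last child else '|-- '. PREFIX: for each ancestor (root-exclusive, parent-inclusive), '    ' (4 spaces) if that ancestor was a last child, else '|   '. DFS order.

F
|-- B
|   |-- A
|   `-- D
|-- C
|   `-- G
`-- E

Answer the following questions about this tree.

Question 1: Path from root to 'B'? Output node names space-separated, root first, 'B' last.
Walk down from root: F -> B

Answer: F B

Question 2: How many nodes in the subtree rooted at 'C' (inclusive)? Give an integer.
Answer: 2

Derivation:
Subtree rooted at C contains: C, G
Count = 2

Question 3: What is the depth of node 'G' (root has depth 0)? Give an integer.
Path from root to G: F -> C -> G
Depth = number of edges = 2

Answer: 2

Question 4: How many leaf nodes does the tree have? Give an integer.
Leaves (nodes with no children): A, D, E, G

Answer: 4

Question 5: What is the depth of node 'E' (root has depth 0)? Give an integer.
Answer: 1

Derivation:
Path from root to E: F -> E
Depth = number of edges = 1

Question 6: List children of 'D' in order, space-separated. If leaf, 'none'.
Node D's children (from adjacency): (leaf)

Answer: none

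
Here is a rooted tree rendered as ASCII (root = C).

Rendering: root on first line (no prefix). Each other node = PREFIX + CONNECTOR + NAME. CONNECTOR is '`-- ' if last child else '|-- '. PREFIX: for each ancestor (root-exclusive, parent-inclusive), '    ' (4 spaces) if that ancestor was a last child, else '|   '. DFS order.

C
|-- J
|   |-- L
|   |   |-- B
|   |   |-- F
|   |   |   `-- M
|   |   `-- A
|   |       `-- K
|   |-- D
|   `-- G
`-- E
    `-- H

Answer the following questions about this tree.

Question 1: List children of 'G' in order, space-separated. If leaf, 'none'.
Answer: none

Derivation:
Node G's children (from adjacency): (leaf)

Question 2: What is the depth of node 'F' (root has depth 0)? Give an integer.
Path from root to F: C -> J -> L -> F
Depth = number of edges = 3

Answer: 3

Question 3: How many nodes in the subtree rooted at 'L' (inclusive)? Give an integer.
Subtree rooted at L contains: A, B, F, K, L, M
Count = 6

Answer: 6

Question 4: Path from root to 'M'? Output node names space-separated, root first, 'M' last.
Walk down from root: C -> J -> L -> F -> M

Answer: C J L F M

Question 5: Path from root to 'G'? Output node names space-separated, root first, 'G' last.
Answer: C J G

Derivation:
Walk down from root: C -> J -> G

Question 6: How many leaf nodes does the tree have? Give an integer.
Answer: 6

Derivation:
Leaves (nodes with no children): B, D, G, H, K, M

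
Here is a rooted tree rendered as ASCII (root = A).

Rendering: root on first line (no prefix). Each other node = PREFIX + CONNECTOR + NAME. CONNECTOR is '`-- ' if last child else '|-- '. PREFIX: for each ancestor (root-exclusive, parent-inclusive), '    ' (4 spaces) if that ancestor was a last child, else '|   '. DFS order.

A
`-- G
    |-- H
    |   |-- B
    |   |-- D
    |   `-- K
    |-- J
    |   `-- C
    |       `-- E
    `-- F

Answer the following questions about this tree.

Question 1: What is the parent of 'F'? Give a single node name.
Answer: G

Derivation:
Scan adjacency: F appears as child of G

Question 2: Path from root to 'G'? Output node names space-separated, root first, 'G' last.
Walk down from root: A -> G

Answer: A G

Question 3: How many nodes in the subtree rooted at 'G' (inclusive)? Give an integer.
Subtree rooted at G contains: B, C, D, E, F, G, H, J, K
Count = 9

Answer: 9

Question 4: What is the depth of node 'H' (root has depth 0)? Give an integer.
Answer: 2

Derivation:
Path from root to H: A -> G -> H
Depth = number of edges = 2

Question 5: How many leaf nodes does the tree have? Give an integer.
Answer: 5

Derivation:
Leaves (nodes with no children): B, D, E, F, K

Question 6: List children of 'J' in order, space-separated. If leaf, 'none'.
Node J's children (from adjacency): C

Answer: C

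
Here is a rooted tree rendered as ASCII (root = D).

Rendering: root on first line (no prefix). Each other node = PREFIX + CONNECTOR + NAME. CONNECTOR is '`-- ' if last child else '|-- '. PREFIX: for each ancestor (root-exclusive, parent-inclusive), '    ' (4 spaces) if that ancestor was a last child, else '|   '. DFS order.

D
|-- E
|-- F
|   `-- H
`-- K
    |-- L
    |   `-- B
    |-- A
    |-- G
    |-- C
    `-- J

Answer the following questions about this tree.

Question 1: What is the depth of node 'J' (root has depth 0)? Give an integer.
Path from root to J: D -> K -> J
Depth = number of edges = 2

Answer: 2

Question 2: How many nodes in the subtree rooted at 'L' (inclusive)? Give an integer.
Answer: 2

Derivation:
Subtree rooted at L contains: B, L
Count = 2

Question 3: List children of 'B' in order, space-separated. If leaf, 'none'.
Answer: none

Derivation:
Node B's children (from adjacency): (leaf)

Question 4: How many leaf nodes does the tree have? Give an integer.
Leaves (nodes with no children): A, B, C, E, G, H, J

Answer: 7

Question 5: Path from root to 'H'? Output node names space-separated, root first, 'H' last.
Answer: D F H

Derivation:
Walk down from root: D -> F -> H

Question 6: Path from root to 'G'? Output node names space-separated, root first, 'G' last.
Answer: D K G

Derivation:
Walk down from root: D -> K -> G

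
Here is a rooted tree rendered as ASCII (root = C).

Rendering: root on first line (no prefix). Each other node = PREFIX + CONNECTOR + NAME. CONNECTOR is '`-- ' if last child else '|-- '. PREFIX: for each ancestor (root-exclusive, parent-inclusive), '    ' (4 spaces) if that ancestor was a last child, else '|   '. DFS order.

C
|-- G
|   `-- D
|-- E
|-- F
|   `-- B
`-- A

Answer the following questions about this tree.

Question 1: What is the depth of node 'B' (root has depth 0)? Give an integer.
Answer: 2

Derivation:
Path from root to B: C -> F -> B
Depth = number of edges = 2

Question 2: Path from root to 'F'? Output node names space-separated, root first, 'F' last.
Walk down from root: C -> F

Answer: C F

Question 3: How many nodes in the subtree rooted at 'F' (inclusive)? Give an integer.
Subtree rooted at F contains: B, F
Count = 2

Answer: 2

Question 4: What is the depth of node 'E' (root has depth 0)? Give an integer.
Path from root to E: C -> E
Depth = number of edges = 1

Answer: 1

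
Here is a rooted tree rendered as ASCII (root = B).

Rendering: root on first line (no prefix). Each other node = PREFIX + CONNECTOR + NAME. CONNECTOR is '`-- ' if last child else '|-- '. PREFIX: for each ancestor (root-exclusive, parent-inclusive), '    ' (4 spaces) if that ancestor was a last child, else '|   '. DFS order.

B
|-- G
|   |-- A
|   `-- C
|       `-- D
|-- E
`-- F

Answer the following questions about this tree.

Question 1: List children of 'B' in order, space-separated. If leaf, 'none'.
Node B's children (from adjacency): G, E, F

Answer: G E F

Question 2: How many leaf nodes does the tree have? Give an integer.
Answer: 4

Derivation:
Leaves (nodes with no children): A, D, E, F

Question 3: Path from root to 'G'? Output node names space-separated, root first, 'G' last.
Answer: B G

Derivation:
Walk down from root: B -> G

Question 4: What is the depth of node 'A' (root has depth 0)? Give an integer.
Path from root to A: B -> G -> A
Depth = number of edges = 2

Answer: 2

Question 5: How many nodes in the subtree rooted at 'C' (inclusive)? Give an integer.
Subtree rooted at C contains: C, D
Count = 2

Answer: 2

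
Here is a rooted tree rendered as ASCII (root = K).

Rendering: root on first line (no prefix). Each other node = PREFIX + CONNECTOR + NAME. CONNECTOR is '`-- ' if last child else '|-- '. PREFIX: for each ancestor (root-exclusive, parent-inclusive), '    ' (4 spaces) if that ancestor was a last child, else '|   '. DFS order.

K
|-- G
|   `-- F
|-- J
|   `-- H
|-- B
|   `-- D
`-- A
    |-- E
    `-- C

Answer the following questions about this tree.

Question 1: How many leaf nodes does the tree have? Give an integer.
Answer: 5

Derivation:
Leaves (nodes with no children): C, D, E, F, H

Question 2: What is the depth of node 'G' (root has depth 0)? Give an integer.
Path from root to G: K -> G
Depth = number of edges = 1

Answer: 1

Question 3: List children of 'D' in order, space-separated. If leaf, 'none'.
Node D's children (from adjacency): (leaf)

Answer: none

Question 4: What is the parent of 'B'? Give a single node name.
Answer: K

Derivation:
Scan adjacency: B appears as child of K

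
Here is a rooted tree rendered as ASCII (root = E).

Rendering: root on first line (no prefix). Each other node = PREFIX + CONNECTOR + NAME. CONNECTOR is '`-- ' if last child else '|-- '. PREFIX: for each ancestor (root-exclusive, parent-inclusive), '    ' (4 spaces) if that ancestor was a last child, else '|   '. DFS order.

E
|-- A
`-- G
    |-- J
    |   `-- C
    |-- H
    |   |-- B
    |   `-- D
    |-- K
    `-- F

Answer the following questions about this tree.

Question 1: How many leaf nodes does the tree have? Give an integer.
Answer: 6

Derivation:
Leaves (nodes with no children): A, B, C, D, F, K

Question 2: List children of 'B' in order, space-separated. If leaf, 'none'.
Node B's children (from adjacency): (leaf)

Answer: none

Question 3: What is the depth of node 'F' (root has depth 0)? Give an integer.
Answer: 2

Derivation:
Path from root to F: E -> G -> F
Depth = number of edges = 2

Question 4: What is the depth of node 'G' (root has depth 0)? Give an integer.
Path from root to G: E -> G
Depth = number of edges = 1

Answer: 1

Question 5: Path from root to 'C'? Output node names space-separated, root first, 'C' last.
Walk down from root: E -> G -> J -> C

Answer: E G J C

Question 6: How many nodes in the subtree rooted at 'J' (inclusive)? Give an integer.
Answer: 2

Derivation:
Subtree rooted at J contains: C, J
Count = 2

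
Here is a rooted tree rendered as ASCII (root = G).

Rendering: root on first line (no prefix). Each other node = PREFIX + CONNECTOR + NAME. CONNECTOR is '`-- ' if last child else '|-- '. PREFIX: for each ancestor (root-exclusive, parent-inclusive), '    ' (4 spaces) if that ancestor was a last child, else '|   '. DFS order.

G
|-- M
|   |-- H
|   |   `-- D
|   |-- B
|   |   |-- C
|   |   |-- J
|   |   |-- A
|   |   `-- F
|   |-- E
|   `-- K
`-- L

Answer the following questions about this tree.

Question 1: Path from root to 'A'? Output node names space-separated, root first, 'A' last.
Walk down from root: G -> M -> B -> A

Answer: G M B A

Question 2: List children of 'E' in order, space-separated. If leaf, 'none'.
Node E's children (from adjacency): (leaf)

Answer: none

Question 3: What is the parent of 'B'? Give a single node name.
Scan adjacency: B appears as child of M

Answer: M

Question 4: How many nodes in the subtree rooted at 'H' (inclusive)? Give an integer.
Answer: 2

Derivation:
Subtree rooted at H contains: D, H
Count = 2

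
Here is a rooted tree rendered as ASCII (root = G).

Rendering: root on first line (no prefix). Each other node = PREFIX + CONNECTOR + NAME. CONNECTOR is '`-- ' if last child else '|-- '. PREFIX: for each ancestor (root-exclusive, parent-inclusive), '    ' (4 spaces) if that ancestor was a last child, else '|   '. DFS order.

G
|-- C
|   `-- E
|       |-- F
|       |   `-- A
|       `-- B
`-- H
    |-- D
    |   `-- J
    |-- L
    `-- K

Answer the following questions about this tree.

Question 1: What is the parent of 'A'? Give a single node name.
Scan adjacency: A appears as child of F

Answer: F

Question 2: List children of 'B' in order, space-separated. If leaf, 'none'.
Answer: none

Derivation:
Node B's children (from adjacency): (leaf)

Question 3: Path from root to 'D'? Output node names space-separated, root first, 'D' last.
Walk down from root: G -> H -> D

Answer: G H D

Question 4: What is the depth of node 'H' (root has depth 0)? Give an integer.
Path from root to H: G -> H
Depth = number of edges = 1

Answer: 1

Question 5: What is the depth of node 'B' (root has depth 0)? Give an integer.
Answer: 3

Derivation:
Path from root to B: G -> C -> E -> B
Depth = number of edges = 3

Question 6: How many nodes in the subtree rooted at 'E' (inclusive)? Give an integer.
Subtree rooted at E contains: A, B, E, F
Count = 4

Answer: 4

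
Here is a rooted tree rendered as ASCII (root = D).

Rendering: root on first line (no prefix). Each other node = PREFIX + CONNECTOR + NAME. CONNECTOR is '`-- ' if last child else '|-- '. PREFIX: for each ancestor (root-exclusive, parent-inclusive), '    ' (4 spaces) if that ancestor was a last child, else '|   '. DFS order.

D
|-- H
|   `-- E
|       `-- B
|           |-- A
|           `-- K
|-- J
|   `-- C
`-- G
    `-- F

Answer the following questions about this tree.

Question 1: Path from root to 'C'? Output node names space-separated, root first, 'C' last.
Walk down from root: D -> J -> C

Answer: D J C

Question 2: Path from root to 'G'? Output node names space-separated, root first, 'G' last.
Answer: D G

Derivation:
Walk down from root: D -> G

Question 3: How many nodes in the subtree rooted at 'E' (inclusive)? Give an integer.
Answer: 4

Derivation:
Subtree rooted at E contains: A, B, E, K
Count = 4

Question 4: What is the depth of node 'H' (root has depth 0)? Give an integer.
Answer: 1

Derivation:
Path from root to H: D -> H
Depth = number of edges = 1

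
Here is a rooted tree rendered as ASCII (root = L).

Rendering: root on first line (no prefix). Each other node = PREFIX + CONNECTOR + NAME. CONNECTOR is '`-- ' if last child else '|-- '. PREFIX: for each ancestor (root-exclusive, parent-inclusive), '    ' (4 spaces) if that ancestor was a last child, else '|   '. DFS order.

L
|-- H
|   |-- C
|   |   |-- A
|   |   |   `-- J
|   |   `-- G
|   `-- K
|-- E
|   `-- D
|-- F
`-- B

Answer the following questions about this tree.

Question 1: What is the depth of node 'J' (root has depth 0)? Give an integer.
Answer: 4

Derivation:
Path from root to J: L -> H -> C -> A -> J
Depth = number of edges = 4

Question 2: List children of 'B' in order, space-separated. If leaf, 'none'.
Answer: none

Derivation:
Node B's children (from adjacency): (leaf)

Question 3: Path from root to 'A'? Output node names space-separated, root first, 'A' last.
Walk down from root: L -> H -> C -> A

Answer: L H C A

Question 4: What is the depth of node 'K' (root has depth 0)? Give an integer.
Answer: 2

Derivation:
Path from root to K: L -> H -> K
Depth = number of edges = 2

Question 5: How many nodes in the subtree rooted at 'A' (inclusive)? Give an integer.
Answer: 2

Derivation:
Subtree rooted at A contains: A, J
Count = 2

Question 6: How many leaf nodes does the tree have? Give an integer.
Answer: 6

Derivation:
Leaves (nodes with no children): B, D, F, G, J, K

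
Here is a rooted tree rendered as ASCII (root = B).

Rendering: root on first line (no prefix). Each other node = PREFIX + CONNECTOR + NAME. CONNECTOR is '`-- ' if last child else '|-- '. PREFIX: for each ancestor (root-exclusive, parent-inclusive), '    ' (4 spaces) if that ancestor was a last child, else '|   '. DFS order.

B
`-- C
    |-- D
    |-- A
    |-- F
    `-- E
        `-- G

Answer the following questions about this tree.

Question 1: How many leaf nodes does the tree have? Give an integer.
Leaves (nodes with no children): A, D, F, G

Answer: 4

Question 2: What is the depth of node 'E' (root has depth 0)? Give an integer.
Path from root to E: B -> C -> E
Depth = number of edges = 2

Answer: 2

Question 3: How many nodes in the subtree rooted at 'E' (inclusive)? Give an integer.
Answer: 2

Derivation:
Subtree rooted at E contains: E, G
Count = 2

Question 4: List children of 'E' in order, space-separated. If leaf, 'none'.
Answer: G

Derivation:
Node E's children (from adjacency): G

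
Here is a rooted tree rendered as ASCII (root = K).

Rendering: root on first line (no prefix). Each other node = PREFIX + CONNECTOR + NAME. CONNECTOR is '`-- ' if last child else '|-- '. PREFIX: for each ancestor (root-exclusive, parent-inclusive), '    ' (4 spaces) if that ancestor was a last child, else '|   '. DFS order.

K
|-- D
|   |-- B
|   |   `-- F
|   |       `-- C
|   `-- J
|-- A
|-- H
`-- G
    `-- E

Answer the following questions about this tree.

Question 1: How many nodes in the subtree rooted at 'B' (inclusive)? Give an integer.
Subtree rooted at B contains: B, C, F
Count = 3

Answer: 3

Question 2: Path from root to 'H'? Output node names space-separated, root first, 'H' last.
Walk down from root: K -> H

Answer: K H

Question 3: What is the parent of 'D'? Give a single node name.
Answer: K

Derivation:
Scan adjacency: D appears as child of K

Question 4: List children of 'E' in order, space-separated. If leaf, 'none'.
Node E's children (from adjacency): (leaf)

Answer: none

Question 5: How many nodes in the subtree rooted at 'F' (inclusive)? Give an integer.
Answer: 2

Derivation:
Subtree rooted at F contains: C, F
Count = 2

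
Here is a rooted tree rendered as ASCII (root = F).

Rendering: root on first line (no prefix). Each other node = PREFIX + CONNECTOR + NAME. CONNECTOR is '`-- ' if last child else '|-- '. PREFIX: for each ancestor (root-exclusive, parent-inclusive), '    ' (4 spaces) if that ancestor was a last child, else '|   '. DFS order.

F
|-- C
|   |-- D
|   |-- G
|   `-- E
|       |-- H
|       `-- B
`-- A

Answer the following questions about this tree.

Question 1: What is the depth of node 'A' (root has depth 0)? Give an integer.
Answer: 1

Derivation:
Path from root to A: F -> A
Depth = number of edges = 1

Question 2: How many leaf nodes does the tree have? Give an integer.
Leaves (nodes with no children): A, B, D, G, H

Answer: 5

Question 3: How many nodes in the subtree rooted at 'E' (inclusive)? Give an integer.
Subtree rooted at E contains: B, E, H
Count = 3

Answer: 3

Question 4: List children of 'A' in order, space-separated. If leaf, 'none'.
Answer: none

Derivation:
Node A's children (from adjacency): (leaf)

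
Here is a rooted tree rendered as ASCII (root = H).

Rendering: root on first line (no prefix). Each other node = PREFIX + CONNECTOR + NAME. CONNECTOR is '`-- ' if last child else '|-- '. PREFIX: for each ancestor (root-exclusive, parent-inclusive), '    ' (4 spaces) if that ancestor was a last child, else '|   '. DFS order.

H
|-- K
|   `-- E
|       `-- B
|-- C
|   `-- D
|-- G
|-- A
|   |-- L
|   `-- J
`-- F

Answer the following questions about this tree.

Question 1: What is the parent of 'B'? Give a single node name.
Answer: E

Derivation:
Scan adjacency: B appears as child of E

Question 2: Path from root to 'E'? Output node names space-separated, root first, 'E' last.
Walk down from root: H -> K -> E

Answer: H K E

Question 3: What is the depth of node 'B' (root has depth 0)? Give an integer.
Answer: 3

Derivation:
Path from root to B: H -> K -> E -> B
Depth = number of edges = 3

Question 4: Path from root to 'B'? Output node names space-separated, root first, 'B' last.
Walk down from root: H -> K -> E -> B

Answer: H K E B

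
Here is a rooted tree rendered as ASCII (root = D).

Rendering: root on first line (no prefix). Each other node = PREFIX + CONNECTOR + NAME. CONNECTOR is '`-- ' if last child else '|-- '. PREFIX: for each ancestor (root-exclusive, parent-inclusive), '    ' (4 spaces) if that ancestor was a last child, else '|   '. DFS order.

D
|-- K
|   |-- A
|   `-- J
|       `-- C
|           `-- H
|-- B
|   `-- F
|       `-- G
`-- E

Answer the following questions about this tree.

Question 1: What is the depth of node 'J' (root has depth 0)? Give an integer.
Path from root to J: D -> K -> J
Depth = number of edges = 2

Answer: 2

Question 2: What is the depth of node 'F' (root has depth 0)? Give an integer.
Answer: 2

Derivation:
Path from root to F: D -> B -> F
Depth = number of edges = 2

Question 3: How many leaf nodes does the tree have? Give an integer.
Answer: 4

Derivation:
Leaves (nodes with no children): A, E, G, H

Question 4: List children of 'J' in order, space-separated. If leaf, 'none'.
Node J's children (from adjacency): C

Answer: C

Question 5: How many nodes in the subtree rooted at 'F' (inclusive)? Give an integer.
Subtree rooted at F contains: F, G
Count = 2

Answer: 2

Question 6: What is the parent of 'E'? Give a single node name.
Scan adjacency: E appears as child of D

Answer: D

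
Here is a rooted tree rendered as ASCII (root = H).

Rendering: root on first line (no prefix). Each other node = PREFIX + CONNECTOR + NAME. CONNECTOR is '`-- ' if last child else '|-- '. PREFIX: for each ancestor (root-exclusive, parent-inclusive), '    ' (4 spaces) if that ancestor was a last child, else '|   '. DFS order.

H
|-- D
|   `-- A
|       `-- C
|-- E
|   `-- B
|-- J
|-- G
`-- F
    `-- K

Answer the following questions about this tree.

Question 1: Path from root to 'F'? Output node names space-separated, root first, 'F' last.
Answer: H F

Derivation:
Walk down from root: H -> F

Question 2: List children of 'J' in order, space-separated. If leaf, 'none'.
Node J's children (from adjacency): (leaf)

Answer: none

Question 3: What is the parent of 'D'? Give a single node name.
Answer: H

Derivation:
Scan adjacency: D appears as child of H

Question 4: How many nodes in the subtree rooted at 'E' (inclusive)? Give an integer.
Answer: 2

Derivation:
Subtree rooted at E contains: B, E
Count = 2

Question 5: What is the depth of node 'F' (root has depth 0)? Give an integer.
Answer: 1

Derivation:
Path from root to F: H -> F
Depth = number of edges = 1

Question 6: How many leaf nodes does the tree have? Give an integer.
Answer: 5

Derivation:
Leaves (nodes with no children): B, C, G, J, K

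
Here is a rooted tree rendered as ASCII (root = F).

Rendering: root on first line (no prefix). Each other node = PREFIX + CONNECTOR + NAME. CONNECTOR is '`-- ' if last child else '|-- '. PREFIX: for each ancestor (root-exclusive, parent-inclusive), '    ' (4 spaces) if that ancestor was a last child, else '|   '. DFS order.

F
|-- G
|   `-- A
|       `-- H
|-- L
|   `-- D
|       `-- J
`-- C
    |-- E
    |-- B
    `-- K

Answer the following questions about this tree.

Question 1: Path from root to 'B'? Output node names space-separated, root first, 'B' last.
Answer: F C B

Derivation:
Walk down from root: F -> C -> B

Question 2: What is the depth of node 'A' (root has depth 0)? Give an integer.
Path from root to A: F -> G -> A
Depth = number of edges = 2

Answer: 2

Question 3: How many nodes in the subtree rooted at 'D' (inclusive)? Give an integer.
Answer: 2

Derivation:
Subtree rooted at D contains: D, J
Count = 2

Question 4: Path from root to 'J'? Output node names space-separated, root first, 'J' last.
Answer: F L D J

Derivation:
Walk down from root: F -> L -> D -> J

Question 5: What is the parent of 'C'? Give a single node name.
Answer: F

Derivation:
Scan adjacency: C appears as child of F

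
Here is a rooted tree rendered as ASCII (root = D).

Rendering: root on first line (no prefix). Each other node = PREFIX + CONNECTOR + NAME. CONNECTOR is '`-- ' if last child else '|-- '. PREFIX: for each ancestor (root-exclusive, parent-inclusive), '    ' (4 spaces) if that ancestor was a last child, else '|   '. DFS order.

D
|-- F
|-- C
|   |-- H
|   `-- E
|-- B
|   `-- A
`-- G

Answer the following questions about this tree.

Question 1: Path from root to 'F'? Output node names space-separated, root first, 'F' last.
Answer: D F

Derivation:
Walk down from root: D -> F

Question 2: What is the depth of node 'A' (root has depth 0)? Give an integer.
Path from root to A: D -> B -> A
Depth = number of edges = 2

Answer: 2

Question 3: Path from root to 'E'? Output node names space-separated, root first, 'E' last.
Walk down from root: D -> C -> E

Answer: D C E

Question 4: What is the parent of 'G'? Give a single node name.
Scan adjacency: G appears as child of D

Answer: D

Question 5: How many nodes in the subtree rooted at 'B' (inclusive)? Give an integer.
Subtree rooted at B contains: A, B
Count = 2

Answer: 2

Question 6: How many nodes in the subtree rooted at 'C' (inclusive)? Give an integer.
Subtree rooted at C contains: C, E, H
Count = 3

Answer: 3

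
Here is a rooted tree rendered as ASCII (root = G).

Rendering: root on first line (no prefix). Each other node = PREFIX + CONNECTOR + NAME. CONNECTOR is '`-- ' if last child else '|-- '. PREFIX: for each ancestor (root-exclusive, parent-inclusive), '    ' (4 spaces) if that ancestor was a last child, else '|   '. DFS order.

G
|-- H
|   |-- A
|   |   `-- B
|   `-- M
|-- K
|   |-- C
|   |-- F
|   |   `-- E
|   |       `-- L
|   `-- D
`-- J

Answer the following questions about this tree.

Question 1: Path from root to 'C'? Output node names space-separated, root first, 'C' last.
Answer: G K C

Derivation:
Walk down from root: G -> K -> C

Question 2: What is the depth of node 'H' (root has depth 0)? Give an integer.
Path from root to H: G -> H
Depth = number of edges = 1

Answer: 1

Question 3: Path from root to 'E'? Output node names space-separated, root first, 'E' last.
Walk down from root: G -> K -> F -> E

Answer: G K F E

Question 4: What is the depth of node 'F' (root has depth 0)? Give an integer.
Path from root to F: G -> K -> F
Depth = number of edges = 2

Answer: 2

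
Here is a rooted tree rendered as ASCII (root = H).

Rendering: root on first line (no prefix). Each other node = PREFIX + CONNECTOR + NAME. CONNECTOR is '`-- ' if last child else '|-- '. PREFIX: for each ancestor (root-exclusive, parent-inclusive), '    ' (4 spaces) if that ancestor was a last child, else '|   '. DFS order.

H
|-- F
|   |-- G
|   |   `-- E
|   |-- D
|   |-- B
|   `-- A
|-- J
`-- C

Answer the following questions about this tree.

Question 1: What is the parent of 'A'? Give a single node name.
Answer: F

Derivation:
Scan adjacency: A appears as child of F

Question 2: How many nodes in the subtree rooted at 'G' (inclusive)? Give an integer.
Answer: 2

Derivation:
Subtree rooted at G contains: E, G
Count = 2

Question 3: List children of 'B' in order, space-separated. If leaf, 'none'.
Answer: none

Derivation:
Node B's children (from adjacency): (leaf)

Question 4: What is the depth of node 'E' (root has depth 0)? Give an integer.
Path from root to E: H -> F -> G -> E
Depth = number of edges = 3

Answer: 3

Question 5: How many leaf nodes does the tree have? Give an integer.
Answer: 6

Derivation:
Leaves (nodes with no children): A, B, C, D, E, J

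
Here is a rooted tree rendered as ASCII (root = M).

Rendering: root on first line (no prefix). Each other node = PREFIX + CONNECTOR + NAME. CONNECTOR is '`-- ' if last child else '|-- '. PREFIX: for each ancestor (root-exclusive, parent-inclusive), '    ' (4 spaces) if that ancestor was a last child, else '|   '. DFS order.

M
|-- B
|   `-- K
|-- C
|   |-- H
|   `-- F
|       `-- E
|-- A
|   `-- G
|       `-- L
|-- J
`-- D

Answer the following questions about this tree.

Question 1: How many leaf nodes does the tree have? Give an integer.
Answer: 6

Derivation:
Leaves (nodes with no children): D, E, H, J, K, L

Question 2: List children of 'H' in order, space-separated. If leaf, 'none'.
Node H's children (from adjacency): (leaf)

Answer: none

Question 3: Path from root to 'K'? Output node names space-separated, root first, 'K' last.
Answer: M B K

Derivation:
Walk down from root: M -> B -> K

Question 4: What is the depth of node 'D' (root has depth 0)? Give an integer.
Answer: 1

Derivation:
Path from root to D: M -> D
Depth = number of edges = 1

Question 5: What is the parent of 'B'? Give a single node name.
Scan adjacency: B appears as child of M

Answer: M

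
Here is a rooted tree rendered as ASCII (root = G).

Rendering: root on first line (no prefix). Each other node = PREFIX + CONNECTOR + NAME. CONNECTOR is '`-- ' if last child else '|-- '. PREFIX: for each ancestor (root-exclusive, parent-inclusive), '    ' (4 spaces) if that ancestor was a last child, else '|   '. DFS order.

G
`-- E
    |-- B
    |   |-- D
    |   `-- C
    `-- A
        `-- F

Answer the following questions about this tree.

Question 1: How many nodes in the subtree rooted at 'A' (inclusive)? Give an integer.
Subtree rooted at A contains: A, F
Count = 2

Answer: 2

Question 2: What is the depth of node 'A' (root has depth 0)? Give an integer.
Path from root to A: G -> E -> A
Depth = number of edges = 2

Answer: 2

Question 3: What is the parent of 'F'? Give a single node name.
Scan adjacency: F appears as child of A

Answer: A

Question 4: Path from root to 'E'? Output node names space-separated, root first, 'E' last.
Answer: G E

Derivation:
Walk down from root: G -> E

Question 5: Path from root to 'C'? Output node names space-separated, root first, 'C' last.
Answer: G E B C

Derivation:
Walk down from root: G -> E -> B -> C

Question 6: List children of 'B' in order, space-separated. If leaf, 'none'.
Answer: D C

Derivation:
Node B's children (from adjacency): D, C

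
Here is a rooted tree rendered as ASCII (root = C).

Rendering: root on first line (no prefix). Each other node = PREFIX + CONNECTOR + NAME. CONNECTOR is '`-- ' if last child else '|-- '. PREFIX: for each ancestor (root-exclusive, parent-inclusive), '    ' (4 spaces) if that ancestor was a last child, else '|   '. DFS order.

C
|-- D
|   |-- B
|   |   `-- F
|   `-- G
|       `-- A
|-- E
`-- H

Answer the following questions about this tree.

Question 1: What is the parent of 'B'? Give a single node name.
Scan adjacency: B appears as child of D

Answer: D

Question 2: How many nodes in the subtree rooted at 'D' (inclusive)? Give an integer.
Answer: 5

Derivation:
Subtree rooted at D contains: A, B, D, F, G
Count = 5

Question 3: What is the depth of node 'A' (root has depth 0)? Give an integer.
Answer: 3

Derivation:
Path from root to A: C -> D -> G -> A
Depth = number of edges = 3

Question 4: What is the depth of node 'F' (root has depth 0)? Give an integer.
Answer: 3

Derivation:
Path from root to F: C -> D -> B -> F
Depth = number of edges = 3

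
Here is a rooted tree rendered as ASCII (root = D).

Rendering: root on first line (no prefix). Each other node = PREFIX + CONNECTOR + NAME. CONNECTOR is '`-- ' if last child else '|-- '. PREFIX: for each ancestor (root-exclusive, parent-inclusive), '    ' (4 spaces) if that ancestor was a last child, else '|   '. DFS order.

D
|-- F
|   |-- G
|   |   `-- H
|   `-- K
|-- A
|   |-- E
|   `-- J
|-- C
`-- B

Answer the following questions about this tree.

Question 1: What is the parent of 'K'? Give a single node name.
Scan adjacency: K appears as child of F

Answer: F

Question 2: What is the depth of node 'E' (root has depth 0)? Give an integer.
Path from root to E: D -> A -> E
Depth = number of edges = 2

Answer: 2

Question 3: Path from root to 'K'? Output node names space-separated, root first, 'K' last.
Walk down from root: D -> F -> K

Answer: D F K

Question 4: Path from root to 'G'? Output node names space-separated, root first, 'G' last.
Answer: D F G

Derivation:
Walk down from root: D -> F -> G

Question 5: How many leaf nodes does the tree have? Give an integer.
Answer: 6

Derivation:
Leaves (nodes with no children): B, C, E, H, J, K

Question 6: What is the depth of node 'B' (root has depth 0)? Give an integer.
Answer: 1

Derivation:
Path from root to B: D -> B
Depth = number of edges = 1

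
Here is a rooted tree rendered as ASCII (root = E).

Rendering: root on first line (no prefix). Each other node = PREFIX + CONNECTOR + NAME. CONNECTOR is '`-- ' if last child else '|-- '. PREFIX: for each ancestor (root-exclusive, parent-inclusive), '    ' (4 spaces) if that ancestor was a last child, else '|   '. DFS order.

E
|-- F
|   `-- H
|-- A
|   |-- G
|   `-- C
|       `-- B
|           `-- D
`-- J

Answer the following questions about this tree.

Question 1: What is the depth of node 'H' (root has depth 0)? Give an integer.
Path from root to H: E -> F -> H
Depth = number of edges = 2

Answer: 2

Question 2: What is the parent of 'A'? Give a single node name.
Answer: E

Derivation:
Scan adjacency: A appears as child of E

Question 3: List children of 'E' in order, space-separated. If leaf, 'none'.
Answer: F A J

Derivation:
Node E's children (from adjacency): F, A, J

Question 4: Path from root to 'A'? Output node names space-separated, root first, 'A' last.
Walk down from root: E -> A

Answer: E A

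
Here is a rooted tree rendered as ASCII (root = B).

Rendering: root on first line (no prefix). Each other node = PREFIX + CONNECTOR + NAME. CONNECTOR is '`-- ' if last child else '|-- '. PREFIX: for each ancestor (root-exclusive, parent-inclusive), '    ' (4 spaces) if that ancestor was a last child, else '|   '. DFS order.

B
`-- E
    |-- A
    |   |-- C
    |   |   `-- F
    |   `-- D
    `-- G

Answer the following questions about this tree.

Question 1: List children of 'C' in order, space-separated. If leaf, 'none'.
Answer: F

Derivation:
Node C's children (from adjacency): F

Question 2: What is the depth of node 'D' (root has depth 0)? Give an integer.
Path from root to D: B -> E -> A -> D
Depth = number of edges = 3

Answer: 3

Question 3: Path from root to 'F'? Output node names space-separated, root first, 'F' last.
Walk down from root: B -> E -> A -> C -> F

Answer: B E A C F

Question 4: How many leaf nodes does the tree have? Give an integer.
Leaves (nodes with no children): D, F, G

Answer: 3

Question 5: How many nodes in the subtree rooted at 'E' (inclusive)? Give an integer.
Answer: 6

Derivation:
Subtree rooted at E contains: A, C, D, E, F, G
Count = 6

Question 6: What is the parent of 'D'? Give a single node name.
Answer: A

Derivation:
Scan adjacency: D appears as child of A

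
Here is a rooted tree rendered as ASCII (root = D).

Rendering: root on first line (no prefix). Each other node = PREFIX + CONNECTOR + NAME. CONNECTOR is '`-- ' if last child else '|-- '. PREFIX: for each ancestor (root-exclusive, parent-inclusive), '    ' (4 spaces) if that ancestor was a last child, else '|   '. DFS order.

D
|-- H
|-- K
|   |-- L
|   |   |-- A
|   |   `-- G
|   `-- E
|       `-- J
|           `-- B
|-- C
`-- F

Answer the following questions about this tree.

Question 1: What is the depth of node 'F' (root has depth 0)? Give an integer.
Answer: 1

Derivation:
Path from root to F: D -> F
Depth = number of edges = 1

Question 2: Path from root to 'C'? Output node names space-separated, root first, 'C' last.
Answer: D C

Derivation:
Walk down from root: D -> C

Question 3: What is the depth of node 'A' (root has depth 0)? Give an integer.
Answer: 3

Derivation:
Path from root to A: D -> K -> L -> A
Depth = number of edges = 3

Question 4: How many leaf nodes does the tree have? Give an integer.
Leaves (nodes with no children): A, B, C, F, G, H

Answer: 6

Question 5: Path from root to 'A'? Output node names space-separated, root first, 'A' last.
Answer: D K L A

Derivation:
Walk down from root: D -> K -> L -> A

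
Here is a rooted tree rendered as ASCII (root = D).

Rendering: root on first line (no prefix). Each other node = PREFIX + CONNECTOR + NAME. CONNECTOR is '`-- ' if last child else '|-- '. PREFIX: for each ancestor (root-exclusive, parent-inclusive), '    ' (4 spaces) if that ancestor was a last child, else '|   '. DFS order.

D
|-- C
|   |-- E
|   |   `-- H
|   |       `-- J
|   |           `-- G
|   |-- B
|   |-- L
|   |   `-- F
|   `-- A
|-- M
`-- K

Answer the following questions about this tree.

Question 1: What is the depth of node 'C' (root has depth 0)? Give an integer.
Path from root to C: D -> C
Depth = number of edges = 1

Answer: 1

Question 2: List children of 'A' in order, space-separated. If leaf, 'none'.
Answer: none

Derivation:
Node A's children (from adjacency): (leaf)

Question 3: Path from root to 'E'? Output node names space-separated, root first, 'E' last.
Answer: D C E

Derivation:
Walk down from root: D -> C -> E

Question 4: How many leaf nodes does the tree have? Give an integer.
Leaves (nodes with no children): A, B, F, G, K, M

Answer: 6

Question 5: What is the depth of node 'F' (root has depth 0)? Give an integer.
Answer: 3

Derivation:
Path from root to F: D -> C -> L -> F
Depth = number of edges = 3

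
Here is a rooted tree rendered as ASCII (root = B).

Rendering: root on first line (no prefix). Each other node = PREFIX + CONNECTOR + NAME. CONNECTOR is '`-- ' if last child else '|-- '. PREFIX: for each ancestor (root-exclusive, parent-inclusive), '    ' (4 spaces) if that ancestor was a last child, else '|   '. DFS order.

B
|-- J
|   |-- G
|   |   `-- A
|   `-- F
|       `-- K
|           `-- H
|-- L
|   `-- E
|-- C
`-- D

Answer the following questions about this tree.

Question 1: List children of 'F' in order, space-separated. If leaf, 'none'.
Node F's children (from adjacency): K

Answer: K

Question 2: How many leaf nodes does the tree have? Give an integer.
Leaves (nodes with no children): A, C, D, E, H

Answer: 5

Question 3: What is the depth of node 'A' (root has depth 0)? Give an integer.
Path from root to A: B -> J -> G -> A
Depth = number of edges = 3

Answer: 3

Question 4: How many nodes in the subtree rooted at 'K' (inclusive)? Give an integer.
Subtree rooted at K contains: H, K
Count = 2

Answer: 2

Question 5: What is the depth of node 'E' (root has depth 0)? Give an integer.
Path from root to E: B -> L -> E
Depth = number of edges = 2

Answer: 2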